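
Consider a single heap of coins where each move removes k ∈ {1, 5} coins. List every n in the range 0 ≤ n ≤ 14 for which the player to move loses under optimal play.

0, 2, 4, 6, 8, 10, 12, 14

Build the Grundy sequence with g(k) = mex{g(k−s) : s ∈ {1, 5}, s ≤ k}:
k:     0  1  2  3  4  5  6  7  8  9 10 11 12 13 14
g(k):  0  1  0  1  0  1  0  1  0  1  0  1  0  1  0
The P-positions (g = 0) in 0..14 are 0, 2, 4, 6, 8, 10, 12, 14.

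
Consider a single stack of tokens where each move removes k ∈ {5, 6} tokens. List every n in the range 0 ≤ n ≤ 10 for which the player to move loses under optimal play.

0, 1, 2, 3, 4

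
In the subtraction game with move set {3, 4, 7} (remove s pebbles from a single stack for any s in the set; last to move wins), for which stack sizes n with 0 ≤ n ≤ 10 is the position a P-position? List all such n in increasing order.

0, 1, 2, 10

Compute g(0), g(1), … for moves {3, 4, 7}:
k:     0  1  2  3  4  5  6  7  8  9 10
g(k):  0  0  0  1  1  1  2  2  2  3  0
The P-positions (g = 0) in 0..10 are 0, 1, 2, 10.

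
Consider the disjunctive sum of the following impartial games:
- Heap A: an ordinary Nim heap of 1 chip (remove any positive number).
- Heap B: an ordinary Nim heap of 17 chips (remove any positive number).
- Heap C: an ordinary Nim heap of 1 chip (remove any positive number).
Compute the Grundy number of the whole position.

Heap A is a plain Nim heap of size 1, so its Grundy value is 1.
Heap B is a plain Nim heap of size 17, so its Grundy value is 17.
Heap C is a plain Nim heap of size 1, so its Grundy value is 1.
By the Sprague-Grundy theorem, the Grundy value of a sum of independent games is the XOR of the component values.
Combined value = 1 XOR 17 XOR 1 = 17.

17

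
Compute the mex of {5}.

0 is not in the set, so the mex is 0.

0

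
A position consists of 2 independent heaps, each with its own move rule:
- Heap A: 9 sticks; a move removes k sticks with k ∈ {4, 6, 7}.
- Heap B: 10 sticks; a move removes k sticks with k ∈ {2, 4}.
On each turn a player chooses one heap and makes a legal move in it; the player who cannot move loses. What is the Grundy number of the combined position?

0

Build the Grundy sequence for heap A with g(k) = mex{g(k−s) : s ∈ {4, 6, 7}, s ≤ k}:
g(0) = mex{} = 0
g(1) = mex{} = 0
g(2) = mex{} = 0
g(3) = mex{} = 0
g(4) = mex{0} = 1
g(5) = mex{0} = 1
g(6) = mex{0} = 1
g(7) = mex{0} = 1
g(8) = mex{0,1} = 2
g(9) = mex{0,1} = 2
So g(9) = 2.
Grundy values for heap B (subtraction set {2, 4}):
k:     0  1  2  3  4  5  6  7  8  9 10
g(k):  0  0  1  1  2  2  0  0  1  1  2
So g(10) = 2.
By the Sprague-Grundy theorem, the Grundy value of a sum of independent games is the XOR of the component values.
Combined value = 2 ⊕ 2 = 0.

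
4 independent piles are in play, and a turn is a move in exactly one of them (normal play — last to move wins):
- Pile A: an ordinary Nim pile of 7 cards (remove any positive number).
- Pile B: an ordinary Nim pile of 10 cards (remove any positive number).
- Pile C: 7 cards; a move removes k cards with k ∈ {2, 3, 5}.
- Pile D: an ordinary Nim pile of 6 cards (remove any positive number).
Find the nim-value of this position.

11

Pile A is a plain Nim pile of size 7, so its Grundy value is 7.
Pile B is a plain Nim pile of size 10, so its Grundy value is 10.
For pile C, compute g(0), g(1), … with moves {2, 3, 5}:
k:     0  1  2  3  4  5  6  7
g(k):  0  0  1  1  2  2  3  0
So g(7) = 0.
Pile D is a plain Nim pile of size 6, so its Grundy value is 6.
By the Sprague-Grundy theorem, the Grundy value of a sum of independent games is the XOR of the component values.
Combined value = 7 XOR 10 XOR 0 XOR 6 = 11.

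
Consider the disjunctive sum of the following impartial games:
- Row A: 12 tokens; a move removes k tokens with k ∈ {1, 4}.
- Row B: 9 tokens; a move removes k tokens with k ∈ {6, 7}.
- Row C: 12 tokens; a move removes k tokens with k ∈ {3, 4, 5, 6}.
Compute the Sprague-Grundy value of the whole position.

0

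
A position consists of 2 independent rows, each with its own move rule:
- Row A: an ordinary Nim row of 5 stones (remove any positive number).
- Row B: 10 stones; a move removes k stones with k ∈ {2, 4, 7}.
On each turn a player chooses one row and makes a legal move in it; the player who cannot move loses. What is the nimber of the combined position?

7

Row A is a plain Nim row of size 5, so its Grundy value is 5.
Grundy values for row B (subtraction set {2, 4, 7}):
g(0) = mex{} = 0
g(1) = mex{} = 0
g(2) = mex{0} = 1
g(3) = mex{0} = 1
g(4) = mex{0,1} = 2
g(5) = mex{0,1} = 2
g(6) = mex{1,2} = 0
g(7) = mex{0,1,2} = 3
g(8) = mex{0,2} = 1
g(9) = mex{1,2,3} = 0
g(10) = mex{0,1} = 2
So g(10) = 2.
The value of a disjunctive sum is the nim-sum of the parts.
Combined value = 5 XOR 2 = 7.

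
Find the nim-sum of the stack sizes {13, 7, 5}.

Compute the nim-sum pairwise:
13 XOR 7 = 10
10 XOR 5 = 15

15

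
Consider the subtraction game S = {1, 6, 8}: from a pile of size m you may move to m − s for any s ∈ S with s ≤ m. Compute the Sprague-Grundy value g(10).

Build the Grundy sequence with g(k) = mex{g(k−s) : s ∈ {1, 6, 8}, s ≤ k}:
k:     0  1  2  3  4  5  6  7  8  9 10
g(k):  0  1  0  1  0  1  2  0  1  0  1
So g(10) = 1.

1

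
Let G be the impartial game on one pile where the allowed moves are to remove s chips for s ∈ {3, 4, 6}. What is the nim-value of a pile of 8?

Build the Grundy sequence with g(k) = mex{g(k−s) : s ∈ {3, 4, 6}, s ≤ k}:
g(0) = mex{} = 0
g(1) = mex{} = 0
g(2) = mex{} = 0
g(3) = mex{0} = 1
g(4) = mex{0} = 1
g(5) = mex{0} = 1
g(6) = mex{0,1} = 2
g(7) = mex{0,1} = 2
g(8) = mex{0,1} = 2
So g(8) = 2.

2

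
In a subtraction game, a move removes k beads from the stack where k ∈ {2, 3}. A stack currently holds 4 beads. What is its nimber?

2

Grundy values for subtraction set {2, 3}:
g(0) = mex{} = 0
g(1) = mex{} = 0
g(2) = mex{0} = 1
g(3) = mex{0} = 1
g(4) = mex{0,1} = 2
So g(4) = 2.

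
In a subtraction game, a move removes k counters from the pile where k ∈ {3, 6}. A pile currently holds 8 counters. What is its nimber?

Compute g(0), g(1), … for moves {3, 6}:
g(0) = mex{} = 0
g(1) = mex{} = 0
g(2) = mex{} = 0
g(3) = mex{0} = 1
g(4) = mex{0} = 1
g(5) = mex{0} = 1
g(6) = mex{0,1} = 2
g(7) = mex{0,1} = 2
g(8) = mex{0,1} = 2
So g(8) = 2.

2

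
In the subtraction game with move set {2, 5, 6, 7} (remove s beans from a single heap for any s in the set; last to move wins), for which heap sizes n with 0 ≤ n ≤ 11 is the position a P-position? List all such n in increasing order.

0, 1, 4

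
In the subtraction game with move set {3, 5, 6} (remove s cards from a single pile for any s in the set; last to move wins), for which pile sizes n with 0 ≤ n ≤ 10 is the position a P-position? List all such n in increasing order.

0, 1, 2, 9, 10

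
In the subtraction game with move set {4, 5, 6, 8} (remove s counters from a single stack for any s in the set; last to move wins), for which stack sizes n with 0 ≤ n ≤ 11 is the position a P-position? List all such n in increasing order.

Build the Grundy sequence with g(k) = mex{g(k−s) : s ∈ {4, 5, 6, 8}, s ≤ k}:
g(0) = mex{} = 0
g(1) = mex{} = 0
g(2) = mex{} = 0
g(3) = mex{} = 0
g(4) = mex{0} = 1
g(5) = mex{0} = 1
g(6) = mex{0} = 1
g(7) = mex{0} = 1
g(8) = mex{0,1} = 2
g(9) = mex{0,1} = 2
g(10) = mex{0,1} = 2
g(11) = mex{0,1} = 2
The P-positions (g = 0) in 0..11 are 0, 1, 2, 3.

0, 1, 2, 3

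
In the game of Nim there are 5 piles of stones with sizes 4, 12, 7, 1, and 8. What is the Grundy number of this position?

Nim-sum: 4 ^ 12 ^ 7 ^ 1 ^ 8 = 6.

6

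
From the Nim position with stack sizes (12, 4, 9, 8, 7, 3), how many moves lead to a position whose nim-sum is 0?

Compute the nim-sum pairwise:
12 XOR 4 = 8
8 XOR 9 = 1
1 XOR 8 = 9
9 XOR 7 = 14
14 XOR 3 = 13
The overall nim-sum is X = 13. A stack of size p has a winning move iff p XOR X < p (reduce it to p XOR X).
  12: 12 XOR 13 = 1 < 12 — winning move (to 1).
  4: 4 XOR 13 = 9 ≥ 4 — no move.
  9: 9 XOR 13 = 4 < 9 — winning move (to 4).
  8: 8 XOR 13 = 5 < 8 — winning move (to 5).
  7: 7 XOR 13 = 10 ≥ 7 — no move.
  3: 3 XOR 13 = 14 ≥ 3 — no move.
That gives 3 winning moves.

3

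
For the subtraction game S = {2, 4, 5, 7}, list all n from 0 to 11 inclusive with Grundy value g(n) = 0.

Build the Grundy sequence with g(k) = mex{g(k−s) : s ∈ {2, 4, 5, 7}, s ≤ k}:
k:     0  1  2  3  4  5  6  7  8  9 10 11
g(k):  0  0  1  1  2  2  3  3  4  0  0  1
The P-positions (g = 0) in 0..11 are 0, 1, 9, 10.

0, 1, 9, 10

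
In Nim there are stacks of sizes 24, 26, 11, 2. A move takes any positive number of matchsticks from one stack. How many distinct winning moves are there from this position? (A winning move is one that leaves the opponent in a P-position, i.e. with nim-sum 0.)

Write each in binary and XOR column by column:
  11000  (24)
  11010  (26)
  01011  (11)
  00010  (2)
  -----
  01011  (11)
The overall nim-sum is X = 11. A stack of size p has a winning move iff p XOR X < p (reduce it to p XOR X).
  24: 24 XOR 11 = 19 < 24 — winning move (to 19).
  26: 26 XOR 11 = 17 < 26 — winning move (to 17).
  11: 11 XOR 11 = 0 < 11 — winning move (to 0).
  2: 2 XOR 11 = 9 ≥ 2 — no move.
That gives 3 winning moves.

3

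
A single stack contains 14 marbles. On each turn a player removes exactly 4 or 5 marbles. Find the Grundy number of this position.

1

Build the Grundy sequence with g(k) = mex{g(k−s) : s ∈ {4, 5}, s ≤ k}:
g(0) = mex{} = 0
g(1) = mex{} = 0
g(2) = mex{} = 0
g(3) = mex{} = 0
g(4) = mex{0} = 1
g(5) = mex{0} = 1
g(6) = mex{0} = 1
g(7) = mex{0} = 1
g(8) = mex{0,1} = 2
g(9) = mex{1} = 0
g(10) = mex{1} = 0
g(11) = mex{1} = 0
g(12) = mex{1,2} = 0
g(13) = mex{0,2} = 1
g(14) = mex{0} = 1
So g(14) = 1.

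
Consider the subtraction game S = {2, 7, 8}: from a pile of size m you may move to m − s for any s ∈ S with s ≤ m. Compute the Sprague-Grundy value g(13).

2

Compute g(0), g(1), … for moves {2, 7, 8}:
k:     0  1  2  3  4  5  6  7  8  9 10 11 12 13
g(k):  0  0  1  1  0  0  1  1  2  2  0  3  1  2
So g(13) = 2.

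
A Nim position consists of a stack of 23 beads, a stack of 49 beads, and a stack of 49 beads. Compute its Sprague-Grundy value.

Write each in binary and XOR column by column:
  010111  (23)
  110001  (49)
  110001  (49)
  ------
  010111  (23)

23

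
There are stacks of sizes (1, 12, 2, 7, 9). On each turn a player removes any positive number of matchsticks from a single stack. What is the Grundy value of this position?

Nim-sum: 1 ^ 12 ^ 2 ^ 7 ^ 9 = 1.

1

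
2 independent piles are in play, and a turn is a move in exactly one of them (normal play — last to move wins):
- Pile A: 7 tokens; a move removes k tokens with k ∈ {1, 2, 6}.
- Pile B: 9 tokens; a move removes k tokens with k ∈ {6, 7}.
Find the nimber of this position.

1

Grundy values for pile A (subtraction set {1, 2, 6}):
k:     0  1  2  3  4  5  6  7
g(k):  0  1  2  0  1  2  3  0
So g(7) = 0.
Grundy values for pile B (subtraction set {6, 7}):
g(0) = mex{} = 0
g(1) = mex{} = 0
g(2) = mex{} = 0
g(3) = mex{} = 0
g(4) = mex{} = 0
g(5) = mex{} = 0
g(6) = mex{0} = 1
g(7) = mex{0} = 1
g(8) = mex{0} = 1
g(9) = mex{0} = 1
So g(9) = 1.
The value of a disjunctive sum is the nim-sum of the parts.
Combined value = 0 XOR 1 = 1.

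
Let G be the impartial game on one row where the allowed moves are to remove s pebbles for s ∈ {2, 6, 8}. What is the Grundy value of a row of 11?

3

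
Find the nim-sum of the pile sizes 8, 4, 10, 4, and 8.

Compute the nim-sum pairwise:
8 XOR 4 = 12
12 XOR 10 = 6
6 XOR 4 = 2
2 XOR 8 = 10

10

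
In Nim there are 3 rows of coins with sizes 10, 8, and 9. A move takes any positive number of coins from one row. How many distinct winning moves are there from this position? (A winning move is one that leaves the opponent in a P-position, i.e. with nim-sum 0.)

Bitwise XOR of the heap sizes:
  1010  (10)
  1000  (8)
  1001  (9)
  ----
  1011  (11)
The overall nim-sum is X = 11. A row of size p has a winning move iff p XOR X < p (reduce it to p XOR X).
  10: 10 XOR 11 = 1 < 10 — winning move (to 1).
  8: 8 XOR 11 = 3 < 8 — winning move (to 3).
  9: 9 XOR 11 = 2 < 9 — winning move (to 2).
That gives 3 winning moves.

3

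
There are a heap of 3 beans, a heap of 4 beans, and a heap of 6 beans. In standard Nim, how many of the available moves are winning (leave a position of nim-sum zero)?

1

Nim-sum: 3 XOR 4 XOR 6 = 1.
The overall nim-sum is X = 1. A heap of size p has a winning move iff p XOR X < p (reduce it to p XOR X).
  3: 3 XOR 1 = 2 < 3 — winning move (to 2).
  4: 4 XOR 1 = 5 ≥ 4 — no move.
  6: 6 XOR 1 = 7 ≥ 6 — no move.
That gives 1 winning move.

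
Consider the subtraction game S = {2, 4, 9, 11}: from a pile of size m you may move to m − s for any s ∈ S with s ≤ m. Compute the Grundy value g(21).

Compute g(0), g(1), … for moves {2, 4, 9, 11}:
k:     0  1  2  3  4  5  6  7  8  9 10 11 12 13 14 15 16 17 18 19 20 21
g(k):  0  0  1  1  2  2  0  0  1  1  2  2  3  0  0  1  1  2  2  0  0  1
So g(21) = 1.

1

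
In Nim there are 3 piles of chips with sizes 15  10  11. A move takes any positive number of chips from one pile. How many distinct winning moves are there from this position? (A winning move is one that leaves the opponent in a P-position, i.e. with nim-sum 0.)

Nim-sum: 15 ^ 10 ^ 11 = 14.
The overall nim-sum is X = 14. A pile of size p has a winning move iff p XOR X < p (reduce it to p XOR X).
  15: 15 XOR 14 = 1 < 15 — winning move (to 1).
  10: 10 XOR 14 = 4 < 10 — winning move (to 4).
  11: 11 XOR 14 = 5 < 11 — winning move (to 5).
That gives 3 winning moves.

3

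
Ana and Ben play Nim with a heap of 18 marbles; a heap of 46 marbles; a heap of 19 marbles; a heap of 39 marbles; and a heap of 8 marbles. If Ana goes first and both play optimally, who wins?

Compute the nim-sum pairwise:
18 ⊕ 46 = 60
60 ⊕ 19 = 47
47 ⊕ 39 = 8
8 ⊕ 8 = 0
The nim-sum is 0, so this is a P-position: the player to move is in a losing position under optimal play; Ana is about to move from it and so loses — Ben wins.

Ben wins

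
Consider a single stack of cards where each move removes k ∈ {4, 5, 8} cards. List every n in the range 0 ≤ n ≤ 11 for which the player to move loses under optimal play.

0, 1, 2, 3

Compute g(0), g(1), … for moves {4, 5, 8}:
g(0) = mex{} = 0
g(1) = mex{} = 0
g(2) = mex{} = 0
g(3) = mex{} = 0
g(4) = mex{0} = 1
g(5) = mex{0} = 1
g(6) = mex{0} = 1
g(7) = mex{0} = 1
g(8) = mex{0,1} = 2
g(9) = mex{0,1} = 2
g(10) = mex{0,1} = 2
g(11) = mex{0,1} = 2
The P-positions (g = 0) in 0..11 are 0, 1, 2, 3.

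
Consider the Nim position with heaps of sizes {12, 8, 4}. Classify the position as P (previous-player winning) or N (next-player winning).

Write each in binary and XOR column by column:
  1100  (12)
  1000  (8)
  0100  (4)
  ----
  0000  (0)
The nim-sum is 0, so this is a P-position: the player to move is in a losing position under optimal play.

P-position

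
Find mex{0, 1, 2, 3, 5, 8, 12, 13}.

The values 0, 1, 2, 3 are all present; 4 is the first non-negative integer missing from the set.

4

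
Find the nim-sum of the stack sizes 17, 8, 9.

16

Nim-sum: 17 XOR 8 XOR 9 = 16.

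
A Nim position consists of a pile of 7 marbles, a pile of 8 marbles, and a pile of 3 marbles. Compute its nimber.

12

In binary:
  0111  (7)
  1000  (8)
  0011  (3)
  ----
  1100  (12)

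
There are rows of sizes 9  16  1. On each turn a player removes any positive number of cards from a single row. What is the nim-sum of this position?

24

Write each in binary and XOR column by column:
  01001  (9)
  10000  (16)
  00001  (1)
  -----
  11000  (24)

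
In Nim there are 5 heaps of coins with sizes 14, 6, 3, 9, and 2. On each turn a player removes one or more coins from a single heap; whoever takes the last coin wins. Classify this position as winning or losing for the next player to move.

Losing position

Bitwise XOR of the heap sizes:
  1110  (14)
  0110  (6)
  0011  (3)
  1001  (9)
  0010  (2)
  ----
  0000  (0)
The nim-sum is 0, so this is a P-position: the player to move is in a losing position under optimal play.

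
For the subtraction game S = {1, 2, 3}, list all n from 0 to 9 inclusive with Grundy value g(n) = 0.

0, 4, 8

Compute g(0), g(1), … for moves {1, 2, 3}:
g(0) = mex{} = 0
g(1) = mex{0} = 1
g(2) = mex{0,1} = 2
g(3) = mex{0,1,2} = 3
g(4) = mex{1,2,3} = 0
g(5) = mex{0,2,3} = 1
g(6) = mex{0,1,3} = 2
g(7) = mex{0,1,2} = 3
g(8) = mex{1,2,3} = 0
g(9) = mex{0,2,3} = 1
The P-positions (g = 0) in 0..9 are 0, 4, 8.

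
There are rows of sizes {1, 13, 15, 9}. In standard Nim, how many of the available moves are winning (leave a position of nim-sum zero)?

Bitwise XOR of the heap sizes:
  0001  (1)
  1101  (13)
  1111  (15)
  1001  (9)
  ----
  1010  (10)
The overall nim-sum is X = 10. A row of size p has a winning move iff p XOR X < p (reduce it to p XOR X).
  1: 1 XOR 10 = 11 ≥ 1 — no move.
  13: 13 XOR 10 = 7 < 13 — winning move (to 7).
  15: 15 XOR 10 = 5 < 15 — winning move (to 5).
  9: 9 XOR 10 = 3 < 9 — winning move (to 3).
That gives 3 winning moves.

3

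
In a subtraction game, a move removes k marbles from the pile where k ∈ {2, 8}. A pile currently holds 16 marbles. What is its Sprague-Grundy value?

Compute g(0), g(1), … for moves {2, 8}:
k:     0  1  2  3  4  5  6  7  8  9 10 11 12 13 14 15 16
g(k):  0  0  1  1  0  0  1  1  2  2  0  0  1  1  0  0  1
So g(16) = 1.

1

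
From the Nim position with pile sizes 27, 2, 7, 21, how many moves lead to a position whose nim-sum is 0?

1

Bitwise XOR of the heap sizes:
  11011  (27)
  00010  (2)
  00111  (7)
  10101  (21)
  -----
  01011  (11)
The overall nim-sum is X = 11. A pile of size p has a winning move iff p XOR X < p (reduce it to p XOR X).
  27: 27 XOR 11 = 16 < 27 — winning move (to 16).
  2: 2 XOR 11 = 9 ≥ 2 — no move.
  7: 7 XOR 11 = 12 ≥ 7 — no move.
  21: 21 XOR 11 = 30 ≥ 21 — no move.
That gives 1 winning move.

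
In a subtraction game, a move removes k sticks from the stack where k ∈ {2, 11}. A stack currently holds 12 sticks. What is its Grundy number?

2

Grundy values for subtraction set {2, 11}:
g(0) = mex{} = 0
g(1) = mex{} = 0
g(2) = mex{0} = 1
g(3) = mex{0} = 1
g(4) = mex{1} = 0
g(5) = mex{1} = 0
g(6) = mex{0} = 1
g(7) = mex{0} = 1
g(8) = mex{1} = 0
g(9) = mex{1} = 0
g(10) = mex{0} = 1
g(11) = mex{0} = 1
g(12) = mex{0,1} = 2
So g(12) = 2.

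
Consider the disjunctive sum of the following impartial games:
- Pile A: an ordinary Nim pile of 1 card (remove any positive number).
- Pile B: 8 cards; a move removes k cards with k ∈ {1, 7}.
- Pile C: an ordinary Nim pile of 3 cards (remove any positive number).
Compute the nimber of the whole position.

Pile A is a plain Nim pile of size 1, so its Grundy value is 1.
For pile B, compute g(0), g(1), … with moves {1, 7}:
g(0) = mex{} = 0
g(1) = mex{0} = 1
g(2) = mex{1} = 0
g(3) = mex{0} = 1
g(4) = mex{1} = 0
g(5) = mex{0} = 1
g(6) = mex{1} = 0
g(7) = mex{0} = 1
g(8) = mex{1} = 0
So g(8) = 0.
Pile C is a plain Nim pile of size 3, so its Grundy value is 3.
By the Sprague-Grundy theorem, the Grundy value of a sum of independent games is the XOR of the component values.
Combined value = 1 ⊕ 0 ⊕ 3 = 2.

2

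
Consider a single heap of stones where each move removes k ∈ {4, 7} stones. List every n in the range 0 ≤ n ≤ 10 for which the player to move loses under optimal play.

0, 1, 2, 3

Compute g(0), g(1), … for moves {4, 7}:
g(0) = mex{} = 0
g(1) = mex{} = 0
g(2) = mex{} = 0
g(3) = mex{} = 0
g(4) = mex{0} = 1
g(5) = mex{0} = 1
g(6) = mex{0} = 1
g(7) = mex{0} = 1
g(8) = mex{0,1} = 2
g(9) = mex{0,1} = 2
g(10) = mex{0,1} = 2
The P-positions (g = 0) in 0..10 are 0, 1, 2, 3.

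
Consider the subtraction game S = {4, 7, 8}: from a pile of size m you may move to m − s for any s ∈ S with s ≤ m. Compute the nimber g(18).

Build the Grundy sequence with g(k) = mex{g(k−s) : s ∈ {4, 7, 8}, s ≤ k}:
k:     0  1  2  3  4  5  6  7  8  9 10 11 12 13 14 15 16 17 18
g(k):  0  0  0  0  1  1  1  1  2  2  2  2  0  0  0  0  1  1  1
So g(18) = 1.

1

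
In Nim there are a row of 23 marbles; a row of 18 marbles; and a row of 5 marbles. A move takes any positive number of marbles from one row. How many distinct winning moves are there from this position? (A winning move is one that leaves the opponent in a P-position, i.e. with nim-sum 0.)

0

Compute the nim-sum pairwise:
23 ^ 18 = 5
5 ^ 5 = 0
The nim-sum is already 0, so every move leaves a nonzero nim-sum — there are no winning moves.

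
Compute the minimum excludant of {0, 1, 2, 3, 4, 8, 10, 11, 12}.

5

The values 0, 1, 2, 3, 4 are all present; 5 is the first non-negative integer missing from the set.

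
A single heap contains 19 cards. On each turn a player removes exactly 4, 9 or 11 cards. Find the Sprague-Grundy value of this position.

1

Compute g(0), g(1), … for moves {4, 9, 11}:
k:     0  1  2  3  4  5  6  7  8  9 10 11 12 13 14 15 16 17 18 19
g(k):  0  0  0  0  1  1  1  1  0  2  2  2  1  3  3  0  0  2  0  1
So g(19) = 1.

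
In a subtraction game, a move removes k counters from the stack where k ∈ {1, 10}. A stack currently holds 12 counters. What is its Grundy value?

1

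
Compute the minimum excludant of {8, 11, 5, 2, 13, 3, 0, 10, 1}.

The values 0, 1, 2, 3 are all present; 4 is the first non-negative integer missing from the set.

4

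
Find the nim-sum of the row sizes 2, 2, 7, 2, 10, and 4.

Compute the nim-sum pairwise:
2 ^ 2 = 0
0 ^ 7 = 7
7 ^ 2 = 5
5 ^ 10 = 15
15 ^ 4 = 11

11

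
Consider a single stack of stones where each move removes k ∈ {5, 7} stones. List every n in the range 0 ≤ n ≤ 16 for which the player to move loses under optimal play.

Build the Grundy sequence with g(k) = mex{g(k−s) : s ∈ {5, 7}, s ≤ k}:
k:     0  1  2  3  4  5  6  7  8  9 10 11 12 13 14 15 16
g(k):  0  0  0  0  0  1  1  1  1  1  2  2  0  0  0  0  0
The P-positions (g = 0) in 0..16 are 0, 1, 2, 3, 4, 12, 13, 14, 15, 16.

0, 1, 2, 3, 4, 12, 13, 14, 15, 16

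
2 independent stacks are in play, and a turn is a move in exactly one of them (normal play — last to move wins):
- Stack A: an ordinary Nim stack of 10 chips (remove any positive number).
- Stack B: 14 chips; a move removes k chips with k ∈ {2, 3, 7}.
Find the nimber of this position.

Stack A is a plain Nim stack of size 10, so its Grundy value is 10.
Build the Grundy sequence for stack B with g(k) = mex{g(k−s) : s ∈ {2, 3, 7}, s ≤ k}:
g(0) = mex{} = 0
g(1) = mex{} = 0
g(2) = mex{0} = 1
g(3) = mex{0} = 1
g(4) = mex{0,1} = 2
g(5) = mex{1} = 0
g(6) = mex{1,2} = 0
g(7) = mex{0,2} = 1
g(8) = mex{0} = 1
g(9) = mex{0,1} = 2
g(10) = mex{1} = 0
g(11) = mex{1,2} = 0
g(12) = mex{0,2} = 1
g(13) = mex{0} = 1
g(14) = mex{0,1} = 2
So g(14) = 2.
By the Sprague-Grundy theorem, the Grundy value of a sum of independent games is the XOR of the component values.
Combined value = 10 XOR 2 = 8.

8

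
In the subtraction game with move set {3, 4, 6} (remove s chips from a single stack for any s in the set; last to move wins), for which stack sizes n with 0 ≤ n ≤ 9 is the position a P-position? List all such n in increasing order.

0, 1, 2, 9

Compute g(0), g(1), … for moves {3, 4, 6}:
g(0) = mex{} = 0
g(1) = mex{} = 0
g(2) = mex{} = 0
g(3) = mex{0} = 1
g(4) = mex{0} = 1
g(5) = mex{0} = 1
g(6) = mex{0,1} = 2
g(7) = mex{0,1} = 2
g(8) = mex{0,1} = 2
g(9) = mex{1,2} = 0
The P-positions (g = 0) in 0..9 are 0, 1, 2, 9.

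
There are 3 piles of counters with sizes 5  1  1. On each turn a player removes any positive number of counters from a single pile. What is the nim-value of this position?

5

Compute the nim-sum pairwise:
5 XOR 1 = 4
4 XOR 1 = 5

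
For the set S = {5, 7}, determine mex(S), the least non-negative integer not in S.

0

0 is not in the set, so the mex is 0.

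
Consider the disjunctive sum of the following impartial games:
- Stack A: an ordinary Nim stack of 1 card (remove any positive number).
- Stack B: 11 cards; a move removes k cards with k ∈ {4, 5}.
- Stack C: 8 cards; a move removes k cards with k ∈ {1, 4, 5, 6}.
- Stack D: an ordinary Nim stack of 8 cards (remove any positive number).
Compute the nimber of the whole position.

13

Stack A is a plain Nim stack of size 1, so its Grundy value is 1.
Grundy values for stack B (subtraction set {4, 5}):
g(0) = mex{} = 0
g(1) = mex{} = 0
g(2) = mex{} = 0
g(3) = mex{} = 0
g(4) = mex{0} = 1
g(5) = mex{0} = 1
g(6) = mex{0} = 1
g(7) = mex{0} = 1
g(8) = mex{0,1} = 2
g(9) = mex{1} = 0
g(10) = mex{1} = 0
g(11) = mex{1} = 0
So g(11) = 0.
For stack C, compute g(0), g(1), … with moves {1, 4, 5, 6}:
k:     0  1  2  3  4  5  6  7  8
g(k):  0  1  0  1  2  3  2  3  4
So g(8) = 4.
Stack D is a plain Nim stack of size 8, so its Grundy value is 8.
By the Sprague-Grundy theorem, the Grundy value of a sum of independent games is the XOR of the component values.
Combined value = 1 XOR 0 XOR 4 XOR 8 = 13.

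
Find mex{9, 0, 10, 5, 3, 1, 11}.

2

The values 0, 1 are all present; 2 is the first non-negative integer missing from the set.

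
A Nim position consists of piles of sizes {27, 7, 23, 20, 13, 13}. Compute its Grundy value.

31

Nim-sum: 27 ⊕ 7 ⊕ 23 ⊕ 20 ⊕ 13 ⊕ 13 = 31.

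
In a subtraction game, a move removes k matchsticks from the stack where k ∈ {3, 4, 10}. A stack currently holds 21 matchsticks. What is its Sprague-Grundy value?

0

Build the Grundy sequence with g(k) = mex{g(k−s) : s ∈ {3, 4, 10}, s ≤ k}:
k:     0  1  2  3  4  5  6  7  8  9 10 11 12 13 14 15 16 17 18 19 20 21
g(k):  0  0  0  1  1  1  2  0  0  0  1  1  1  2  0  0  0  1  1  1  2  0
So g(21) = 0.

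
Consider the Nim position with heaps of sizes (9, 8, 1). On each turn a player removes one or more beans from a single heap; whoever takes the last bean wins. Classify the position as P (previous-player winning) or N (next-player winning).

P-position

Compute the nim-sum pairwise:
9 ⊕ 8 = 1
1 ⊕ 1 = 0
The nim-sum is 0, so this is a P-position: the player to move is in a losing position under optimal play.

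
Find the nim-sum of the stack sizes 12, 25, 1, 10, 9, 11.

Compute the nim-sum pairwise:
12 ^ 25 = 21
21 ^ 1 = 20
20 ^ 10 = 30
30 ^ 9 = 23
23 ^ 11 = 28

28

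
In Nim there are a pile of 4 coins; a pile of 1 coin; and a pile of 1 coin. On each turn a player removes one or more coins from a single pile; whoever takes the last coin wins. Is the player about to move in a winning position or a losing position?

Winning position

Nim-sum: 4 XOR 1 XOR 1 = 4.
The nim-sum is 4 ≠ 0, so this is an N-position: the player to move can win.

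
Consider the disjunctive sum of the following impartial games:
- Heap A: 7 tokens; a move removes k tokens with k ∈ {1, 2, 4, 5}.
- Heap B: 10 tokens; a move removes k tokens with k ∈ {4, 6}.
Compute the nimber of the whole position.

1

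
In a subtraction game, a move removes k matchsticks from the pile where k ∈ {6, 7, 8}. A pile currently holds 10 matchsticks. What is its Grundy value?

1

Build the Grundy sequence with g(k) = mex{g(k−s) : s ∈ {6, 7, 8}, s ≤ k}:
k:     0  1  2  3  4  5  6  7  8  9 10
g(k):  0  0  0  0  0  0  1  1  1  1  1
So g(10) = 1.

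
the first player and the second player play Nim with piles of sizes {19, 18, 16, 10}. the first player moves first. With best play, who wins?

the first player wins

Compute the nim-sum pairwise:
19 ⊕ 18 = 1
1 ⊕ 16 = 17
17 ⊕ 10 = 27
The nim-sum is 27 ≠ 0, so this is an N-position: the player to move can win; the first player has a winning move.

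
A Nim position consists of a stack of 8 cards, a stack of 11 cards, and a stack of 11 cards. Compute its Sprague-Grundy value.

8

Nim-sum: 8 ^ 11 ^ 11 = 8.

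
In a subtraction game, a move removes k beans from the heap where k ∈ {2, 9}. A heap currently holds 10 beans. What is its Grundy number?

1

Compute g(0), g(1), … for moves {2, 9}:
g(0) = mex{} = 0
g(1) = mex{} = 0
g(2) = mex{0} = 1
g(3) = mex{0} = 1
g(4) = mex{1} = 0
g(5) = mex{1} = 0
g(6) = mex{0} = 1
g(7) = mex{0} = 1
g(8) = mex{1} = 0
g(9) = mex{0,1} = 2
g(10) = mex{0} = 1
So g(10) = 1.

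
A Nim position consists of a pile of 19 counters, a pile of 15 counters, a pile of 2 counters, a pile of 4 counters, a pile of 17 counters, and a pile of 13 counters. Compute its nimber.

6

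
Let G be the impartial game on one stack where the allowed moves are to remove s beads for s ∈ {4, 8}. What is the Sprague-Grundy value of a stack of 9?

2

Build the Grundy sequence with g(k) = mex{g(k−s) : s ∈ {4, 8}, s ≤ k}:
k:     0  1  2  3  4  5  6  7  8  9
g(k):  0  0  0  0  1  1  1  1  2  2
So g(9) = 2.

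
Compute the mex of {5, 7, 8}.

0 is not in the set, so the mex is 0.

0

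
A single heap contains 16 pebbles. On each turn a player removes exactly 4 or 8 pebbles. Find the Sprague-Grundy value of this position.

1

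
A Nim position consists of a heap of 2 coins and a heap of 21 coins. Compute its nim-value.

Bitwise XOR of the heap sizes:
  00010  (2)
  10101  (21)
  -----
  10111  (23)

23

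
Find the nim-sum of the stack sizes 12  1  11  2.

4

Nim-sum: 12 ⊕ 1 ⊕ 11 ⊕ 2 = 4.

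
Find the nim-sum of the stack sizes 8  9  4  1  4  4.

Nim-sum: 8 ⊕ 9 ⊕ 4 ⊕ 1 ⊕ 4 ⊕ 4 = 4.

4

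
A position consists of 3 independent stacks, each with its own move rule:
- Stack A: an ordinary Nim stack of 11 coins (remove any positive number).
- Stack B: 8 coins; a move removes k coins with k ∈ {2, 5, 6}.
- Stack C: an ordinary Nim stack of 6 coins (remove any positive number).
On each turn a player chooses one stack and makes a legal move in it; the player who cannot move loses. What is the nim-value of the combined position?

Stack A is a plain Nim stack of size 11, so its Grundy value is 11.
Grundy values for stack B (subtraction set {2, 5, 6}):
k:     0  1  2  3  4  5  6  7  8
g(k):  0  0  1  1  0  2  1  3  0
So g(8) = 0.
Stack C is a plain Nim stack of size 6, so its Grundy value is 6.
By the Sprague-Grundy theorem, the Grundy value of a sum of independent games is the XOR of the component values.
Combined value = 11 XOR 0 XOR 6 = 13.

13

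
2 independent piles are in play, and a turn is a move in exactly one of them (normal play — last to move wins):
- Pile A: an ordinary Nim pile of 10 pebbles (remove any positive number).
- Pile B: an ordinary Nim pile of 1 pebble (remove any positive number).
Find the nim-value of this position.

11

Pile A is a plain Nim pile of size 10, so its Grundy value is 10.
Pile B is a plain Nim pile of size 1, so its Grundy value is 1.
By the Sprague-Grundy theorem, the Grundy value of a sum of independent games is the XOR of the component values.
Combined value = 10 XOR 1 = 11.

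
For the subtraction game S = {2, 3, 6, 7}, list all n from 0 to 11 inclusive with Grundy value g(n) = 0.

0, 1, 5, 9, 10

Grundy values for subtraction set {2, 3, 6, 7}:
k:     0  1  2  3  4  5  6  7  8  9 10 11
g(k):  0  0  1  1  2  0  3  1  2  0  0  1
The P-positions (g = 0) in 0..11 are 0, 1, 5, 9, 10.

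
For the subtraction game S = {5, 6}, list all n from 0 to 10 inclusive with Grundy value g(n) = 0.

Grundy values for subtraction set {5, 6}:
k:     0  1  2  3  4  5  6  7  8  9 10
g(k):  0  0  0  0  0  1  1  1  1  1  2
The P-positions (g = 0) in 0..10 are 0, 1, 2, 3, 4.

0, 1, 2, 3, 4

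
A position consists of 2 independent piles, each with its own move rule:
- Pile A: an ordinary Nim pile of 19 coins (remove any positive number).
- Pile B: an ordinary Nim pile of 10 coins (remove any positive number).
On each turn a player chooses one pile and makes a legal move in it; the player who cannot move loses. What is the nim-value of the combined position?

25

Pile A is a plain Nim pile of size 19, so its Grundy value is 19.
Pile B is a plain Nim pile of size 10, so its Grundy value is 10.
By the Sprague-Grundy theorem, the Grundy value of a sum of independent games is the XOR of the component values.
Combined value = 19 XOR 10 = 25.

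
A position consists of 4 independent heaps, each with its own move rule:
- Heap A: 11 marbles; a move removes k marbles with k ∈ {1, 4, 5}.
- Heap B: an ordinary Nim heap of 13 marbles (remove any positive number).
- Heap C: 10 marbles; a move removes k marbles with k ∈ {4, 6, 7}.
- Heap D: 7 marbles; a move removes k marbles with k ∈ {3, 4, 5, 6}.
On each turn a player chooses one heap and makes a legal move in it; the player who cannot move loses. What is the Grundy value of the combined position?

Build the Grundy sequence for heap A with g(k) = mex{g(k−s) : s ∈ {1, 4, 5}, s ≤ k}:
g(0) = mex{} = 0
g(1) = mex{0} = 1
g(2) = mex{1} = 0
g(3) = mex{0} = 1
g(4) = mex{0,1} = 2
g(5) = mex{0,1,2} = 3
g(6) = mex{0,1,3} = 2
g(7) = mex{0,1,2} = 3
g(8) = mex{1,2,3} = 0
g(9) = mex{0,2,3} = 1
g(10) = mex{1,2,3} = 0
g(11) = mex{0,2,3} = 1
So g(11) = 1.
Heap B is a plain Nim heap of size 13, so its Grundy value is 13.
Build the Grundy sequence for heap C with g(k) = mex{g(k−s) : s ∈ {4, 6, 7}, s ≤ k}:
g(0) = mex{} = 0
g(1) = mex{} = 0
g(2) = mex{} = 0
g(3) = mex{} = 0
g(4) = mex{0} = 1
g(5) = mex{0} = 1
g(6) = mex{0} = 1
g(7) = mex{0} = 1
g(8) = mex{0,1} = 2
g(9) = mex{0,1} = 2
g(10) = mex{0,1} = 2
So g(10) = 2.
Build the Grundy sequence for heap D with g(k) = mex{g(k−s) : s ∈ {3, 4, 5, 6}, s ≤ k}:
g(0) = mex{} = 0
g(1) = mex{} = 0
g(2) = mex{} = 0
g(3) = mex{0} = 1
g(4) = mex{0} = 1
g(5) = mex{0} = 1
g(6) = mex{0,1} = 2
g(7) = mex{0,1} = 2
So g(7) = 2.
The value of a disjunctive sum is the nim-sum of the parts.
Combined value = 1 XOR 13 XOR 2 XOR 2 = 12.

12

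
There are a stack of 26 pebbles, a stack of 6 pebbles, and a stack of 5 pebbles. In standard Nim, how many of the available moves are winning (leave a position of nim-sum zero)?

1

Nim-sum: 26 XOR 6 XOR 5 = 25.
The overall nim-sum is X = 25. A stack of size p has a winning move iff p XOR X < p (reduce it to p XOR X).
  26: 26 XOR 25 = 3 < 26 — winning move (to 3).
  6: 6 XOR 25 = 31 ≥ 6 — no move.
  5: 5 XOR 25 = 28 ≥ 5 — no move.
That gives 1 winning move.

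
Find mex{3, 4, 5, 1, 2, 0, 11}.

6

The values 0, 1, 2, 3, 4, 5 are all present; 6 is the first non-negative integer missing from the set.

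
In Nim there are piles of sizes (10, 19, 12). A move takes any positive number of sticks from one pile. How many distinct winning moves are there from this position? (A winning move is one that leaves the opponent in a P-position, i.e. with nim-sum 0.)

1

In binary:
  01010  (10)
  10011  (19)
  01100  (12)
  -----
  10101  (21)
The overall nim-sum is X = 21. A pile of size p has a winning move iff p XOR X < p (reduce it to p XOR X).
  10: 10 XOR 21 = 31 ≥ 10 — no move.
  19: 19 XOR 21 = 6 < 19 — winning move (to 6).
  12: 12 XOR 21 = 25 ≥ 12 — no move.
That gives 1 winning move.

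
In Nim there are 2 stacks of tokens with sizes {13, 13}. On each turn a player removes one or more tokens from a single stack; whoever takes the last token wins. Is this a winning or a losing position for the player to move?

Losing position

Compute the nim-sum pairwise:
13 ^ 13 = 0
The nim-sum is 0, so this is a P-position: the player to move is in a losing position under optimal play.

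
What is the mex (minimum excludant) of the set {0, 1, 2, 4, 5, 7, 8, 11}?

3

The values 0, 1, 2 are all present; 3 is the first non-negative integer missing from the set.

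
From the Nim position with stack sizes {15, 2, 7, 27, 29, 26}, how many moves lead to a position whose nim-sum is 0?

Nim-sum: 15 XOR 2 XOR 7 XOR 27 XOR 29 XOR 26 = 22.
The overall nim-sum is X = 22. A stack of size p has a winning move iff p XOR X < p (reduce it to p XOR X).
  15: 15 XOR 22 = 25 ≥ 15 — no move.
  2: 2 XOR 22 = 20 ≥ 2 — no move.
  7: 7 XOR 22 = 17 ≥ 7 — no move.
  27: 27 XOR 22 = 13 < 27 — winning move (to 13).
  29: 29 XOR 22 = 11 < 29 — winning move (to 11).
  26: 26 XOR 22 = 12 < 26 — winning move (to 12).
That gives 3 winning moves.

3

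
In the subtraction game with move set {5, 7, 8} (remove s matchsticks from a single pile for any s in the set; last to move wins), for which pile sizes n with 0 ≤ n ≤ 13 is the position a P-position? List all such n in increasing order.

Grundy values for subtraction set {5, 7, 8}:
g(0) = mex{} = 0
g(1) = mex{} = 0
g(2) = mex{} = 0
g(3) = mex{} = 0
g(4) = mex{} = 0
g(5) = mex{0} = 1
g(6) = mex{0} = 1
g(7) = mex{0} = 1
g(8) = mex{0} = 1
g(9) = mex{0} = 1
g(10) = mex{0,1} = 2
g(11) = mex{0,1} = 2
g(12) = mex{0,1} = 2
g(13) = mex{1} = 0
The P-positions (g = 0) in 0..13 are 0, 1, 2, 3, 4, 13.

0, 1, 2, 3, 4, 13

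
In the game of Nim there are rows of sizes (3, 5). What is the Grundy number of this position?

6

Write each in binary and XOR column by column:
  011  (3)
  101  (5)
  ---
  110  (6)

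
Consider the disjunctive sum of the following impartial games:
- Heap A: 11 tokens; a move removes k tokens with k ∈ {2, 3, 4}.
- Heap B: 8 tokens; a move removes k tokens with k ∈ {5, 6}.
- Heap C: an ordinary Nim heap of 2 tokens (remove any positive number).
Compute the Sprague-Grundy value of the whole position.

1

Grundy values for heap A (subtraction set {2, 3, 4}):
g(0) = mex{} = 0
g(1) = mex{} = 0
g(2) = mex{0} = 1
g(3) = mex{0} = 1
g(4) = mex{0,1} = 2
g(5) = mex{0,1} = 2
g(6) = mex{1,2} = 0
g(7) = mex{1,2} = 0
g(8) = mex{0,2} = 1
g(9) = mex{0,2} = 1
g(10) = mex{0,1} = 2
g(11) = mex{0,1} = 2
So g(11) = 2.
For heap B, compute g(0), g(1), … with moves {5, 6}:
g(0) = mex{} = 0
g(1) = mex{} = 0
g(2) = mex{} = 0
g(3) = mex{} = 0
g(4) = mex{} = 0
g(5) = mex{0} = 1
g(6) = mex{0} = 1
g(7) = mex{0} = 1
g(8) = mex{0} = 1
So g(8) = 1.
Heap C is a plain Nim heap of size 2, so its Grundy value is 2.
By the Sprague-Grundy theorem, the Grundy value of a sum of independent games is the XOR of the component values.
Combined value = 2 ⊕ 1 ⊕ 2 = 1.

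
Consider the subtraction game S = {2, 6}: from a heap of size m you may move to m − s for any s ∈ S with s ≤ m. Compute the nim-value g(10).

1

Grundy values for subtraction set {2, 6}:
k:     0  1  2  3  4  5  6  7  8  9 10
g(k):  0  0  1  1  0  0  1  1  0  0  1
So g(10) = 1.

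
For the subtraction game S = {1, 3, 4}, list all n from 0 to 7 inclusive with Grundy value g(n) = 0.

0, 2, 7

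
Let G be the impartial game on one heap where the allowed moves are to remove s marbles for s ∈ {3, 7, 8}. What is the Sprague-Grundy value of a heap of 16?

Build the Grundy sequence with g(k) = mex{g(k−s) : s ∈ {3, 7, 8}, s ≤ k}:
k:     0  1  2  3  4  5  6  7  8  9 10 11 12 13 14 15 16
g(k):  0  0  0  1  1  1  0  2  2  1  3  0  0  2  1  1  0
So g(16) = 0.

0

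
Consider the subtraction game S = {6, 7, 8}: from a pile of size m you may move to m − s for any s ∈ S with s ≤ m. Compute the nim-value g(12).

2

Build the Grundy sequence with g(k) = mex{g(k−s) : s ∈ {6, 7, 8}, s ≤ k}:
g(0) = mex{} = 0
g(1) = mex{} = 0
g(2) = mex{} = 0
g(3) = mex{} = 0
g(4) = mex{} = 0
g(5) = mex{} = 0
g(6) = mex{0} = 1
g(7) = mex{0} = 1
g(8) = mex{0} = 1
g(9) = mex{0} = 1
g(10) = mex{0} = 1
g(11) = mex{0} = 1
g(12) = mex{0,1} = 2
So g(12) = 2.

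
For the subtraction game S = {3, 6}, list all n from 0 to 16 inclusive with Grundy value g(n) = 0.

0, 1, 2, 9, 10, 11

Compute g(0), g(1), … for moves {3, 6}:
k:     0  1  2  3  4  5  6  7  8  9 10 11 12 13 14 15 16
g(k):  0  0  0  1  1  1  2  2  2  0  0  0  1  1  1  2  2
The P-positions (g = 0) in 0..16 are 0, 1, 2, 9, 10, 11.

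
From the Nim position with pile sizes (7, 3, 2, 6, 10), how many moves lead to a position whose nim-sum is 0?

Write each in binary and XOR column by column:
  0111  (7)
  0011  (3)
  0010  (2)
  0110  (6)
  1010  (10)
  ----
  1010  (10)
The overall nim-sum is X = 10. A pile of size p has a winning move iff p XOR X < p (reduce it to p XOR X).
  7: 7 XOR 10 = 13 ≥ 7 — no move.
  3: 3 XOR 10 = 9 ≥ 3 — no move.
  2: 2 XOR 10 = 8 ≥ 2 — no move.
  6: 6 XOR 10 = 12 ≥ 6 — no move.
  10: 10 XOR 10 = 0 < 10 — winning move (to 0).
That gives 1 winning move.

1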